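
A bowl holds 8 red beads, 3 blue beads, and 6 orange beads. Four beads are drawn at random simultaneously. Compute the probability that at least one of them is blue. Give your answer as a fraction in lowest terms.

Use the complement: P(at least one blue) = 1 − P(no blue).
P(none) = C(14,4)/C(17,4) = 1001/2380.
So P = 1 − 1001/2380 = 197/340 ≈ 0.5794.

197/340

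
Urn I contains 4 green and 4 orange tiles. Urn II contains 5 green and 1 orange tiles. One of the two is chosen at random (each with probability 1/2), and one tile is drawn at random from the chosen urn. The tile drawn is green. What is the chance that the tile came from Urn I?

3/8

P(green | Urn I) = 1/2; P(green | Urn II) = 5/6.
P(green) = 1/2·1/2 + 1/2·5/6 = 2/3.
By Bayes' rule, P(Urn I | green) = 1/4 / 2/3 = 3/8 ≈ 0.3750.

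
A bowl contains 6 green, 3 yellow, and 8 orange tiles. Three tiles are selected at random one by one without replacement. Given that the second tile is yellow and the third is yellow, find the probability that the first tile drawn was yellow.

P(first=yellow and the second tile is yellow and the third is yellow) = (3/17)·(2/16)·(1/15) = 1/680.
P(E) = Σ over first color = 3/340 + 1/680 + 1/85 = 3/136.
By Bayes, P(first=yellow | E) = 1/680 / 3/136 = 1/15 ≈ 0.0667.

1/15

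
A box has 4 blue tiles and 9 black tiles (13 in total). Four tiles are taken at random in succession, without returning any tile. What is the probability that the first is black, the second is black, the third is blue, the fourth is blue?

Multiply the conditional probability of each draw in order, without replacement, so each draw removes one from its color and from the total.
P = (9/13) · (8/12) · (4/11) · (3/10) = 36/715 ≈ 0.0503.

36/715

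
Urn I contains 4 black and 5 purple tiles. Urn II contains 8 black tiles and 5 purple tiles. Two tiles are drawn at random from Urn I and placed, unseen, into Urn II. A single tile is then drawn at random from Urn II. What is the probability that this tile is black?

Condition on how many of the transferred tiles are black (from Urn I: 4 black of 9; then Urn II has 15 total).
  0 black: C(4,0)C(5,2)/C(9,2) = 5/18; then P = 8/15
  1 black: C(4,1)C(5,1)/C(9,2) = 5/9; then P = 9/15
  2 black: C(4,2)C(5,0)/C(9,2) = 1/6; then P = 10/15
P(black from Urn II) = 16/27 ≈ 0.5926.

16/27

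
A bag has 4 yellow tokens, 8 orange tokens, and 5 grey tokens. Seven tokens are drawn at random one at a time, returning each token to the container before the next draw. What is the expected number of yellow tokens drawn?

By linearity of expectation, E[X] = Σ P(draw i is yellow); each independent draw has P(yellow) = 4/17.
E[X] = 7 · 4/17 = 28/17 ≈ 1.6471.

28/17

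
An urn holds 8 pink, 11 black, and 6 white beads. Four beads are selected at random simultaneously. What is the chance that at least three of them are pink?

511/6325

Sum the hypergeometric tail for j = 3,…,4 pink beads.
Favorable = C(8,3)·C(17,1) + C(8,4)·C(17,0) = 1022; total = C(25,4) = 12650.
P = 1022/12650 = 511/6325 ≈ 0.0808.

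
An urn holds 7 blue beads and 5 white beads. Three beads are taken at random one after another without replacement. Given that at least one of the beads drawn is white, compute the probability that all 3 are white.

2/37

P(all 3 white) = C(5,3)/C(12,3) = 1/22; P(at least one white) = 1 − C(7,3)/C(12,3) = 37/44.
Since 'all 3 white' ⊆ 'at least one white', P(all 3 | at least one) = 1/22 / 37/44 = 2/37 ≈ 0.0541.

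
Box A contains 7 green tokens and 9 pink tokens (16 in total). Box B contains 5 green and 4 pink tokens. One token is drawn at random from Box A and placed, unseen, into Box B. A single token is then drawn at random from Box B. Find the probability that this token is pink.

Condition on how many of the transferred tokens are pink (from Box A: 9 pink of 16; then Box B has 10 total).
  0 pink: C(9,0)C(7,1)/C(16,1) = 7/16; then P = 4/10
  1 pink: C(9,1)C(7,0)/C(16,1) = 9/16; then P = 5/10
P(pink from Box B) = 73/160 ≈ 0.4562.

73/160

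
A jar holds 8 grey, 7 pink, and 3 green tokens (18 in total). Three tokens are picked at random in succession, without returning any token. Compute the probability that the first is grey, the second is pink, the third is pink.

Multiply the conditional probability of each draw in order, without replacement, so each draw removes one from its color and from the total.
P = (8/18) · (7/17) · (6/16) = 7/102 ≈ 0.0686.

7/102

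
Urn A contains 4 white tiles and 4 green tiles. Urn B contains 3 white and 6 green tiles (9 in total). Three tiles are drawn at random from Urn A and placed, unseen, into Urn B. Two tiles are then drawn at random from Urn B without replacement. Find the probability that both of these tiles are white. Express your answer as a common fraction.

Condition on how many of the transferred tiles are white (from Urn A: 4 white of 8; then Urn B has 12 total).
  0 white: C(4,0)C(4,3)/C(8,3) = 1/14; then P = C(3,2)/C(12,2) = 1/22
  1 white: C(4,1)C(4,2)/C(8,3) = 3/7; then P = C(4,2)/C(12,2) = 1/11
  2 white: C(4,2)C(4,1)/C(8,3) = 3/7; then P = C(5,2)/C(12,2) = 5/33
  3 white: C(4,3)C(4,0)/C(8,3) = 1/14; then P = C(6,2)/C(12,2) = 5/22
P(both white) = 19/154 ≈ 0.1234.

19/154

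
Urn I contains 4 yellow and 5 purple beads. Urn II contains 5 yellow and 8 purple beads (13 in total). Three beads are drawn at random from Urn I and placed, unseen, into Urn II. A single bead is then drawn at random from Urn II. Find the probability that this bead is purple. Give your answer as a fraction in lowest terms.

Condition on how many of the transferred beads are purple (from Urn I: 5 purple of 9; then Urn II has 16 total).
  0 purple: C(5,0)C(4,3)/C(9,3) = 1/21; then P = 8/16
  1 purple: C(5,1)C(4,2)/C(9,3) = 5/14; then P = 9/16
  2 purple: C(5,2)C(4,1)/C(9,3) = 10/21; then P = 10/16
  3 purple: C(5,3)C(4,0)/C(9,3) = 5/42; then P = 11/16
P(purple from Urn II) = 29/48 ≈ 0.6042.

29/48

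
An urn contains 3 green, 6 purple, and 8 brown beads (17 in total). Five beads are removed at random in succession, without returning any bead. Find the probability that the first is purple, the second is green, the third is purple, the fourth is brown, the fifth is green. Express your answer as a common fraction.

3/1547

Multiply the conditional probability of each draw in order, without replacement, so each draw removes one from its color and from the total.
P = (6/17) · (3/16) · (5/15) · (8/14) · (2/13) = 3/1547 ≈ 0.0019.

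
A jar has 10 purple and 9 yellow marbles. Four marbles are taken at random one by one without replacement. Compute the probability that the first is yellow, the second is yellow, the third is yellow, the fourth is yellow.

Multiply the conditional probability of each draw in order, without replacement, so each draw removes one from its color and from the total.
P = (9/19) · (8/18) · (7/17) · (6/16) = 21/646 ≈ 0.0325.

21/646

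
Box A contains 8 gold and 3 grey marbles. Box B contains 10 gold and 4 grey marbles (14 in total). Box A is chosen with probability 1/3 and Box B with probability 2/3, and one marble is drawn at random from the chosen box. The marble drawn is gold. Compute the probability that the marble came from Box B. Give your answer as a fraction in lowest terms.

P(gold | Box A) = 8/11; P(gold | Box B) = 5/7.
P(gold) = 1/3·8/11 + 2/3·5/7 = 166/231.
By Bayes' rule, P(Box B | gold) = 10/21 / 166/231 = 55/83 ≈ 0.6627.

55/83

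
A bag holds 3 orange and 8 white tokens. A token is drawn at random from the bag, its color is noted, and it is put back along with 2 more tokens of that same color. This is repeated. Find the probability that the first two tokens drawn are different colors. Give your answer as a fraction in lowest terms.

Either orange then white, or white then orange; after the first draw the total is 13.
P = (3/11)·(8/13) + (8/11)·(3/13) = 48/143 ≈ 0.3357.

48/143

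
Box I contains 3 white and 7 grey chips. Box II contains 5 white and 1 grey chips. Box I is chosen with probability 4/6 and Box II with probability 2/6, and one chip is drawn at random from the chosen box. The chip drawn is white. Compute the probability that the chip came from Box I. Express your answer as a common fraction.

P(white | Box I) = 3/10; P(white | Box II) = 5/6.
P(white) = 2/3·3/10 + 1/3·5/6 = 43/90.
By Bayes' rule, P(Box I | white) = 1/5 / 43/90 = 18/43 ≈ 0.4186.

18/43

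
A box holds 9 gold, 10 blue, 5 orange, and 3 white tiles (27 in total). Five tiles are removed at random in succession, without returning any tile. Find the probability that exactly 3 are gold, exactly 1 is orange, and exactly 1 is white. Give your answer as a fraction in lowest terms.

14/897

Unordered draws without replacement: count favorable combinations over C(27,5).
Favorable = C(9,3) · C(10,0) · C(5,1) · C(3,1) = 1260; total = C(27,5) = 80730.
P = 1260/80730 = 14/897 ≈ 0.0156.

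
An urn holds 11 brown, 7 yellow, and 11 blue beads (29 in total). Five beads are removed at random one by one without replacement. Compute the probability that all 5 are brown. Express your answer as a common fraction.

Unordered draws without replacement: count favorable combinations over C(29,5).
Favorable = C(11,5) · C(7,0) · C(11,0) = 462; total = C(29,5) = 118755.
P = 462/118755 = 22/5655 ≈ 0.0039.

22/5655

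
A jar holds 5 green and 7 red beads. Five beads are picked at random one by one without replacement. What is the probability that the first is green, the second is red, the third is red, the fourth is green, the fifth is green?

7/264

Multiply the conditional probability of each draw in order, without replacement, so each draw removes one from its color and from the total.
P = (5/12) · (7/11) · (6/10) · (4/9) · (3/8) = 7/264 ≈ 0.0265.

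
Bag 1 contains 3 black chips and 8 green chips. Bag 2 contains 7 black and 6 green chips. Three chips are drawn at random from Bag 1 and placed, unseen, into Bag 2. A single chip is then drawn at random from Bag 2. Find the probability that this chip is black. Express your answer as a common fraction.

43/88

Condition on how many of the transferred chips are black (from Bag 1: 3 black of 11; then Bag 2 has 16 total).
  0 black: C(3,0)C(8,3)/C(11,3) = 56/165; then P = 7/16
  1 black: C(3,1)C(8,2)/C(11,3) = 28/55; then P = 8/16
  2 black: C(3,2)C(8,1)/C(11,3) = 8/55; then P = 9/16
  3 black: C(3,3)C(8,0)/C(11,3) = 1/165; then P = 10/16
P(black from Bag 2) = 43/88 ≈ 0.4886.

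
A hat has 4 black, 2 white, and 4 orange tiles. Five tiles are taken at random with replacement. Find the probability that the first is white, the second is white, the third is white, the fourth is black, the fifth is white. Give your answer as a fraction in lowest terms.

2/3125

Multiply the conditional probability of each draw in order, with replacement (the composition resets each draw).
P = (2/10) · (2/10) · (2/10) · (4/10) · (2/10) = 2/3125 ≈ 0.0006.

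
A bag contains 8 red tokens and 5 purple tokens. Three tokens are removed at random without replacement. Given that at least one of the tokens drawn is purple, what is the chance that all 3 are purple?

1/23

P(all 3 purple) = C(5,3)/C(13,3) = 5/143; P(at least one purple) = 1 − C(8,3)/C(13,3) = 115/143.
Since 'all 3 purple' ⊆ 'at least one purple', P(all 3 | at least one) = 5/143 / 115/143 = 1/23 ≈ 0.0435.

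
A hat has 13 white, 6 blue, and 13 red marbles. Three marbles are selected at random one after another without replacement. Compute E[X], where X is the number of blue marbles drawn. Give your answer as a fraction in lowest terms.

By linearity of expectation, E[X] = Σ P(draw i is blue); by symmetry each draw (even without replacement) has P(blue) = 6/32.
E[X] = 3 · 6/32 = 9/16 ≈ 0.5625.

9/16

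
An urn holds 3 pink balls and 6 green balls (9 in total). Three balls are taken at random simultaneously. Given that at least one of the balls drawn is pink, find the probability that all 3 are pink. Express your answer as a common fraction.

1/64

P(all 3 pink) = C(3,3)/C(9,3) = 1/84; P(at least one pink) = 1 − C(6,3)/C(9,3) = 16/21.
Since 'all 3 pink' ⊆ 'at least one pink', P(all 3 | at least one) = 1/84 / 16/21 = 1/64 ≈ 0.0156.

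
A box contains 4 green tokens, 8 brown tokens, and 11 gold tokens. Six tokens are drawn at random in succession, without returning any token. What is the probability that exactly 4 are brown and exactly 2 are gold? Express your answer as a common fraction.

50/1311

Unordered draws without replacement: count favorable combinations over C(23,6).
Favorable = C(4,0) · C(8,4) · C(11,2) = 3850; total = C(23,6) = 100947.
P = 3850/100947 = 50/1311 ≈ 0.0381.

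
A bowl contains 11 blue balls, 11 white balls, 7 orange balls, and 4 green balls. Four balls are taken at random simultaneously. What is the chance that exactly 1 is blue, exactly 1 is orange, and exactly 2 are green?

7/620

Unordered draws without replacement: count favorable combinations over C(33,4).
Favorable = C(11,1) · C(11,0) · C(7,1) · C(4,2) = 462; total = C(33,4) = 40920.
P = 462/40920 = 7/620 ≈ 0.0113.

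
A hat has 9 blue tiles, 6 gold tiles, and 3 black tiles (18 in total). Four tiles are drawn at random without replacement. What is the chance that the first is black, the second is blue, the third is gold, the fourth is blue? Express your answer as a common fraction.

3/170

Multiply the conditional probability of each draw in order, without replacement, so each draw removes one from its color and from the total.
P = (3/18) · (9/17) · (6/16) · (8/15) = 3/170 ≈ 0.0176.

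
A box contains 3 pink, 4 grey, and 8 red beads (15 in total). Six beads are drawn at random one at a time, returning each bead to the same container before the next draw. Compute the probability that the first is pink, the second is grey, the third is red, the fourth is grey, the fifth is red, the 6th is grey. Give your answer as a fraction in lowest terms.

Multiply the conditional probability of each draw in order, with replacement (the composition resets each draw).
P = (3/15) · (4/15) · (8/15) · (4/15) · (8/15) · (4/15) = 4096/3796875 ≈ 0.0011.

4096/3796875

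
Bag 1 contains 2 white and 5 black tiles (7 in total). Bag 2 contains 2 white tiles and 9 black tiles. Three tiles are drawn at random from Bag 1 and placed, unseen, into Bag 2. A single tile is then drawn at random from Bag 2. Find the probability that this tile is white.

10/49

Condition on how many of the transferred tiles are white (from Bag 1: 2 white of 7; then Bag 2 has 14 total).
  0 white: C(2,0)C(5,3)/C(7,3) = 2/7; then P = 2/14
  1 white: C(2,1)C(5,2)/C(7,3) = 4/7; then P = 3/14
  2 white: C(2,2)C(5,1)/C(7,3) = 1/7; then P = 4/14
P(white from Bag 2) = 10/49 ≈ 0.2041.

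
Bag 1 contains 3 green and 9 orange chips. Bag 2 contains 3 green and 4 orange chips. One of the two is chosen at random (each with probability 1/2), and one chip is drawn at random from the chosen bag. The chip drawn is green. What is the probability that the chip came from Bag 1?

P(green | Bag 1) = 1/4; P(green | Bag 2) = 3/7.
P(green) = 1/2·1/4 + 1/2·3/7 = 19/56.
By Bayes' rule, P(Bag 1 | green) = 1/8 / 19/56 = 7/19 ≈ 0.3684.

7/19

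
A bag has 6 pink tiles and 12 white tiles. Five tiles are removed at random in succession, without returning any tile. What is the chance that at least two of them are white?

Sum the hypergeometric tail for j = 2,…,5 white tiles.
Favorable = C(12,2)·C(6,3) + C(12,3)·C(6,2) + C(12,4)·C(6,1) + C(12,5)·C(6,0) = 8382; total = C(18,5) = 8568.
P = 8382/8568 = 1397/1428 ≈ 0.9783.

1397/1428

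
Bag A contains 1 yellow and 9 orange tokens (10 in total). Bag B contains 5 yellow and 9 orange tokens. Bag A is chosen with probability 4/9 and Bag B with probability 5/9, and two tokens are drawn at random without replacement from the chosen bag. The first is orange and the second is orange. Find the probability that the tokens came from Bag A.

364/589

P(E | Bag A) = 4/5; P(E | Bag B) = 36/91.
P(E) = 4/9·4/5 + 5/9·36/91 = 2356/4095.
By Bayes' rule, P(Bag A | E) = 16/45 / 2356/4095 = 364/589 ≈ 0.6180.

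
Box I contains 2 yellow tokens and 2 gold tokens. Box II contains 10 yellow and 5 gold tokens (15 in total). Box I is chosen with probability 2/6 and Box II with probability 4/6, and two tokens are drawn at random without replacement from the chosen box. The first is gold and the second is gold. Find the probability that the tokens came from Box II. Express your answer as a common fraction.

P(E | Box I) = 1/6; P(E | Box II) = 2/21.
P(E) = 1/3·1/6 + 2/3·2/21 = 5/42.
By Bayes' rule, P(Box II | E) = 4/63 / 5/42 = 8/15 ≈ 0.5333.

8/15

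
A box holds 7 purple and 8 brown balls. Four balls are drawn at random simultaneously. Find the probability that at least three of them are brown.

22/65

Sum the hypergeometric tail for j = 3,…,4 brown balls.
Favorable = C(8,3)·C(7,1) + C(8,4)·C(7,0) = 462; total = C(15,4) = 1365.
P = 462/1365 = 22/65 ≈ 0.3385.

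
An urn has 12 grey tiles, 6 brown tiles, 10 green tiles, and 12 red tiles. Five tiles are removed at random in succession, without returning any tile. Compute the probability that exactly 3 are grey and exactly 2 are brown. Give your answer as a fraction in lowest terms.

Unordered draws without replacement: count favorable combinations over C(40,5).
Favorable = C(12,3) · C(6,2) · C(10,0) · C(12,0) = 3300; total = C(40,5) = 658008.
P = 3300/658008 = 275/54834 ≈ 0.0050.

275/54834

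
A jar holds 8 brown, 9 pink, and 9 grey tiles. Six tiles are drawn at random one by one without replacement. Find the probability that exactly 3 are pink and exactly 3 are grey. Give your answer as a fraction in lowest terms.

Unordered draws without replacement: count favorable combinations over C(26,6).
Favorable = C(8,0) · C(9,3) · C(9,3) = 7056; total = C(26,6) = 230230.
P = 7056/230230 = 504/16445 ≈ 0.0306.

504/16445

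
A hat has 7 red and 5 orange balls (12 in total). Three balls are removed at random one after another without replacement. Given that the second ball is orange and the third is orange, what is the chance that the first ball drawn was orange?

3/10

P(first=orange and the second ball is orange and the third is orange) = (5/12)·(4/11)·(3/10) = 1/22.
P(E) = Σ over first color = 7/66 + 1/22 = 5/33.
By Bayes, P(first=orange | E) = 1/22 / 5/33 = 3/10 ≈ 0.3000.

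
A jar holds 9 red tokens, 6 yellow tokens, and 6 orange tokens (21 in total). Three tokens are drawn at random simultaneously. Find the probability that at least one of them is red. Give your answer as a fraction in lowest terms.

111/133

Use the complement: P(at least one red) = 1 − P(no red).
P(none) = C(12,3)/C(21,3) = 220/1330.
So P = 1 − 220/1330 = 111/133 ≈ 0.8346.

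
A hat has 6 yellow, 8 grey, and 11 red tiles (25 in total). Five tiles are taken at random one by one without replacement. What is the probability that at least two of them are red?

521/690

Sum the hypergeometric tail for j = 2,…,5 red tiles.
Favorable = C(11,2)·C(14,3) + C(11,3)·C(14,2) + C(11,4)·C(14,1) + C(11,5)·C(14,0) = 40117; total = C(25,5) = 53130.
P = 40117/53130 = 521/690 ≈ 0.7551.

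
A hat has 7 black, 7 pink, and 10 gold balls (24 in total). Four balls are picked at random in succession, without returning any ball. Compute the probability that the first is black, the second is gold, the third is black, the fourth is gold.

Multiply the conditional probability of each draw in order, without replacement, so each draw removes one from its color and from the total.
P = (7/24) · (10/23) · (6/22) · (9/21) = 15/1012 ≈ 0.0148.

15/1012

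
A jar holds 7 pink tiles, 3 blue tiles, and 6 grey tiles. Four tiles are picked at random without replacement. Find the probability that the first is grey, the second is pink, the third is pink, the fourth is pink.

Multiply the conditional probability of each draw in order, without replacement, so each draw removes one from its color and from the total.
P = (6/16) · (7/15) · (6/14) · (5/13) = 3/104 ≈ 0.0288.

3/104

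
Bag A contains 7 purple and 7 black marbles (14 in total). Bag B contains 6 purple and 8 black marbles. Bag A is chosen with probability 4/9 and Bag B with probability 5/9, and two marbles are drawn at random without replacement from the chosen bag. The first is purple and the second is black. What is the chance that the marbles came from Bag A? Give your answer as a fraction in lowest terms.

49/109

P(E | Bag A) = 7/26; P(E | Bag B) = 24/91.
P(E) = 4/9·7/26 + 5/9·24/91 = 218/819.
By Bayes' rule, P(Bag A | E) = 14/117 / 218/819 = 49/109 ≈ 0.4495.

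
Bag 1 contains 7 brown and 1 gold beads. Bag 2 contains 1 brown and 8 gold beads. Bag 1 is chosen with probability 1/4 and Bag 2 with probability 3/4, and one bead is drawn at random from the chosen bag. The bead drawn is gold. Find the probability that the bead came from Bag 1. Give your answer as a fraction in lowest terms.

P(gold | Bag 1) = 1/8; P(gold | Bag 2) = 8/9.
P(gold) = 1/4·1/8 + 3/4·8/9 = 67/96.
By Bayes' rule, P(Bag 1 | gold) = 1/32 / 67/96 = 3/67 ≈ 0.0448.

3/67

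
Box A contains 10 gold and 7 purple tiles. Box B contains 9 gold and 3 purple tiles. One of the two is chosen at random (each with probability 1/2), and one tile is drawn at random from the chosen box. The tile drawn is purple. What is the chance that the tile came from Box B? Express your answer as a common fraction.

17/45

P(purple | Box A) = 7/17; P(purple | Box B) = 1/4.
P(purple) = 1/2·7/17 + 1/2·1/4 = 45/136.
By Bayes' rule, P(Box B | purple) = 1/8 / 45/136 = 17/45 ≈ 0.3778.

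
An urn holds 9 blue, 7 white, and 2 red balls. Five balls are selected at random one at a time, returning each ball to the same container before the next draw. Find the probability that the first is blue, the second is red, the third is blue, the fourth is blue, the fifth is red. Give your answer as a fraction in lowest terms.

Multiply the conditional probability of each draw in order, with replacement (the composition resets each draw).
P = (9/18) · (2/18) · (9/18) · (9/18) · (2/18) = 1/648 ≈ 0.0015.

1/648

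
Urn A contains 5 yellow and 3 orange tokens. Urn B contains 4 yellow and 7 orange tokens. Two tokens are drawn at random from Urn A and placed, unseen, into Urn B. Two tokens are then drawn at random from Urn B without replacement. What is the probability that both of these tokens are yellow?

53/364

Condition on how many of the transferred tokens are yellow (from Urn A: 5 yellow of 8; then Urn B has 13 total).
  0 yellow: C(5,0)C(3,2)/C(8,2) = 3/28; then P = C(4,2)/C(13,2) = 1/13
  1 yellow: C(5,1)C(3,1)/C(8,2) = 15/28; then P = C(5,2)/C(13,2) = 5/39
  2 yellow: C(5,2)C(3,0)/C(8,2) = 5/14; then P = C(6,2)/C(13,2) = 5/26
P(both yellow) = 53/364 ≈ 0.1456.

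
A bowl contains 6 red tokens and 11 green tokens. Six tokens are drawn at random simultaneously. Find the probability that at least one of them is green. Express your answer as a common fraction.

12375/12376

Use the complement: P(at least one green) = 1 − P(no green).
P(none) = C(6,6)/C(17,6) = 1/12376.
So P = 1 − 1/12376 = 12375/12376 ≈ 0.9999.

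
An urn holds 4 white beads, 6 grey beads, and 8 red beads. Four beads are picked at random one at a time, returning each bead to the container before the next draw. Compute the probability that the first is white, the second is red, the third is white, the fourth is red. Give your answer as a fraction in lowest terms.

64/6561

Multiply the conditional probability of each draw in order, with replacement (the composition resets each draw).
P = (4/18) · (8/18) · (4/18) · (8/18) = 64/6561 ≈ 0.0098.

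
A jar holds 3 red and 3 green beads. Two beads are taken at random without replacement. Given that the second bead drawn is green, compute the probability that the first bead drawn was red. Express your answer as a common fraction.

P(first=red and the second bead drawn is green) = (3/6)·(3/5) = 3/10.
P(the second bead drawn is green) = Σ over first color = 3/10 + 1/5 = 1/2.
By Bayes, P(first=red | the second bead drawn is green) = 3/10 / 1/2 = 3/5 ≈ 0.6000.

3/5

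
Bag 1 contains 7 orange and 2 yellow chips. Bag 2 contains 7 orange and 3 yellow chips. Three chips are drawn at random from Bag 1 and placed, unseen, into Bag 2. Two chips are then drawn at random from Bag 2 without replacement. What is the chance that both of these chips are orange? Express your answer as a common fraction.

469/936

Condition on how many of the transferred chips are orange (from Bag 1: 7 orange of 9; then Bag 2 has 13 total).
  1 orange: C(7,1)C(2,2)/C(9,3) = 1/12; then P = C(8,2)/C(13,2) = 14/39
  2 orange: C(7,2)C(2,1)/C(9,3) = 1/2; then P = C(9,2)/C(13,2) = 6/13
  3 orange: C(7,3)C(2,0)/C(9,3) = 5/12; then P = C(10,2)/C(13,2) = 15/26
P(both orange) = 469/936 ≈ 0.5011.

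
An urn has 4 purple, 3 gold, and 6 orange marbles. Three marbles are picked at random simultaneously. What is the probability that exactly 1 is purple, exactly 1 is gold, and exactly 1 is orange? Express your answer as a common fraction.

Unordered draws without replacement: count favorable combinations over C(13,3).
Favorable = C(4,1) · C(3,1) · C(6,1) = 72; total = C(13,3) = 286.
P = 72/286 = 36/143 ≈ 0.2517.

36/143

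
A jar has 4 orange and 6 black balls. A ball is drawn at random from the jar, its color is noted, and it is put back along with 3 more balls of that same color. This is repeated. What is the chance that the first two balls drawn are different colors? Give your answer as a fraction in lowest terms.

24/65

Either black then orange, or orange then black; after the first draw the total is 13.
P = (6/10)·(4/13) + (4/10)·(6/13) = 24/65 ≈ 0.3692.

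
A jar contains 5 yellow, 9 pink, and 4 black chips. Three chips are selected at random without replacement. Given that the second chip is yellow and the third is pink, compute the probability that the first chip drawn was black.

1/4

P(first=black and the second chip is yellow and the third is pink) = (4/18)·(5/17)·(9/16) = 5/136.
P(E) = Σ over first color = 5/136 + 5/68 + 5/136 = 5/34.
By Bayes, P(first=black | E) = 5/136 / 5/34 = 1/4 ≈ 0.2500.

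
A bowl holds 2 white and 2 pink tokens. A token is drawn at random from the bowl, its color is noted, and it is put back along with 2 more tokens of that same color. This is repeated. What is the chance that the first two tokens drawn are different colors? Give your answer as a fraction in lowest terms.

1/3

Either pink then white, or white then pink; after the first draw the total is 6.
P = (2/4)·(2/6) + (2/4)·(2/6) = 1/3 ≈ 0.3333.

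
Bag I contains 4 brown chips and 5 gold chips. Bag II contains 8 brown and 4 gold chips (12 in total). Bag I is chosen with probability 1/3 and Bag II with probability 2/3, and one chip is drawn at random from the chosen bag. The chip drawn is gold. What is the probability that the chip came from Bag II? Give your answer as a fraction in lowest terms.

6/11

P(gold | Bag I) = 5/9; P(gold | Bag II) = 1/3.
P(gold) = 1/3·5/9 + 2/3·1/3 = 11/27.
By Bayes' rule, P(Bag II | gold) = 2/9 / 11/27 = 6/11 ≈ 0.5455.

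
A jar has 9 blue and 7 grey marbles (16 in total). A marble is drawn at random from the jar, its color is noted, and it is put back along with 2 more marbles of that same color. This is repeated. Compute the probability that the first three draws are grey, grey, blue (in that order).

Track the composition after each reinforcement of +2.
P = (7/16) · (9/18) · (9/20) = 63/640 ≈ 0.0984.

63/640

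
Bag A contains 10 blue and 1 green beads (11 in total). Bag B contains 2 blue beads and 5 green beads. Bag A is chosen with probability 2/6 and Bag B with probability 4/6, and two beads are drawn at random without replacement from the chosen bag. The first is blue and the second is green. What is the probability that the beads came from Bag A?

21/131

P(E | Bag A) = 1/11; P(E | Bag B) = 5/21.
P(E) = 1/3·1/11 + 2/3·5/21 = 131/693.
By Bayes' rule, P(Bag A | E) = 1/33 / 131/693 = 21/131 ≈ 0.1603.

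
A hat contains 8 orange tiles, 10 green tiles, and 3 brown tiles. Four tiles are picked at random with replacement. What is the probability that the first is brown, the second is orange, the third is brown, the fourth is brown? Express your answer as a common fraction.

Multiply the conditional probability of each draw in order, with replacement (the composition resets each draw).
P = (3/21) · (8/21) · (3/21) · (3/21) = 8/7203 ≈ 0.0011.

8/7203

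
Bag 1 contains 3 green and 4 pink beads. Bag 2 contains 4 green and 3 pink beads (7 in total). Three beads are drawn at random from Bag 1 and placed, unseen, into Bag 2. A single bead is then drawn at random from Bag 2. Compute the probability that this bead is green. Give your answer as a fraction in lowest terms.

Condition on how many of the transferred beads are green (from Bag 1: 3 green of 7; then Bag 2 has 10 total).
  0 green: C(3,0)C(4,3)/C(7,3) = 4/35; then P = 4/10
  1 green: C(3,1)C(4,2)/C(7,3) = 18/35; then P = 5/10
  2 green: C(3,2)C(4,1)/C(7,3) = 12/35; then P = 6/10
  3 green: C(3,3)C(4,0)/C(7,3) = 1/35; then P = 7/10
P(green from Bag 2) = 37/70 ≈ 0.5286.

37/70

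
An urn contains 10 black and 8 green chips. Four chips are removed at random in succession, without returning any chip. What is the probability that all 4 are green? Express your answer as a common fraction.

Multiply the conditional probability of each draw in order, without replacement, so each draw removes one from its color and from the total.
P = (8/18) · (7/17) · (6/16) · (5/15) = 7/306 ≈ 0.0229.

7/306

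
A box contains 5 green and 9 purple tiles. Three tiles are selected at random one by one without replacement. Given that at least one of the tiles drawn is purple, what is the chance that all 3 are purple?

14/59

P(all 3 purple) = C(9,3)/C(14,3) = 3/13; P(at least one purple) = 1 − C(5,3)/C(14,3) = 177/182.
Since 'all 3 purple' ⊆ 'at least one purple', P(all 3 | at least one) = 3/13 / 177/182 = 14/59 ≈ 0.2373.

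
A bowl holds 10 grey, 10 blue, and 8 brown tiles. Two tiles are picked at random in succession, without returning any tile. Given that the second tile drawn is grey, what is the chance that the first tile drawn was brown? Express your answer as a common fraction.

8/27

P(first=brown and the second tile drawn is grey) = (8/28)·(10/27) = 20/189.
P(the second tile drawn is grey) = Σ over first color = 5/42 + 25/189 + 20/189 = 5/14.
By Bayes, P(first=brown | the second tile drawn is grey) = 20/189 / 5/14 = 8/27 ≈ 0.2963.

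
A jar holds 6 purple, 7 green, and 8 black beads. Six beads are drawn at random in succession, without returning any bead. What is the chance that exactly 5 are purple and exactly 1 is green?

Unordered draws without replacement: count favorable combinations over C(21,6).
Favorable = C(6,5) · C(7,1) · C(8,0) = 42; total = C(21,6) = 54264.
P = 42/54264 = 1/1292 ≈ 0.0008.

1/1292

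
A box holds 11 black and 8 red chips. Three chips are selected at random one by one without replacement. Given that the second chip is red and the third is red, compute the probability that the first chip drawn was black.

P(first=black and the second chip is red and the third is red) = (11/19)·(8/18)·(7/17) = 308/2907.
P(E) = Σ over first color = 308/2907 + 56/969 = 28/171.
By Bayes, P(first=black | E) = 308/2907 / 28/171 = 11/17 ≈ 0.6471.

11/17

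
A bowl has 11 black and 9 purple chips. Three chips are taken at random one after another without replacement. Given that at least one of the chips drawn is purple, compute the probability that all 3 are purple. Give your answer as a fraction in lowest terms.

P(all 3 purple) = C(9,3)/C(20,3) = 7/95; P(at least one purple) = 1 − C(11,3)/C(20,3) = 65/76.
Since 'all 3 purple' ⊆ 'at least one purple', P(all 3 | at least one) = 7/95 / 65/76 = 28/325 ≈ 0.0862.

28/325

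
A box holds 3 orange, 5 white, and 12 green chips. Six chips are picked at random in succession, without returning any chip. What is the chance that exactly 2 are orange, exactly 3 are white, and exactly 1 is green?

3/323

Unordered draws without replacement: count favorable combinations over C(20,6).
Favorable = C(3,2) · C(5,3) · C(12,1) = 360; total = C(20,6) = 38760.
P = 360/38760 = 3/323 ≈ 0.0093.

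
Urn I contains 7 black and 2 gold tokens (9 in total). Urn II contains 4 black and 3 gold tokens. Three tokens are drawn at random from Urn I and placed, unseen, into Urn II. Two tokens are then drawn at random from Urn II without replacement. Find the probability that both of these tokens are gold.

Condition on how many of the transferred tokens are gold (from Urn I: 2 gold of 9; then Urn II has 10 total).
  0 gold: C(2,0)C(7,3)/C(9,3) = 5/12; then P = C(3,2)/C(10,2) = 1/15
  1 gold: C(2,1)C(7,2)/C(9,3) = 1/2; then P = C(4,2)/C(10,2) = 2/15
  2 gold: C(2,2)C(7,1)/C(9,3) = 1/12; then P = C(5,2)/C(10,2) = 2/9
P(both gold) = 61/540 ≈ 0.1130.

61/540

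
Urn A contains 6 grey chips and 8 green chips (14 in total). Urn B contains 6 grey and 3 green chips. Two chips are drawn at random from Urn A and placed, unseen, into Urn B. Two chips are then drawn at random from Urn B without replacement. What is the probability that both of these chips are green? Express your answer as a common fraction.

613/5005

Condition on how many of the transferred chips are green (from Urn A: 8 green of 14; then Urn B has 11 total).
  0 green: C(8,0)C(6,2)/C(14,2) = 15/91; then P = C(3,2)/C(11,2) = 3/55
  1 green: C(8,1)C(6,1)/C(14,2) = 48/91; then P = C(4,2)/C(11,2) = 6/55
  2 green: C(8,2)C(6,0)/C(14,2) = 4/13; then P = C(5,2)/C(11,2) = 2/11
P(both green) = 613/5005 ≈ 0.1225.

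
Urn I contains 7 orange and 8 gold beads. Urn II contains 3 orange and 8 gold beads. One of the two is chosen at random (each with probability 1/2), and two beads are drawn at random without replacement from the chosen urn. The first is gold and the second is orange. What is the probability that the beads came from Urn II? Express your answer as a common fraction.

9/20

P(E | Urn I) = 4/15; P(E | Urn II) = 12/55.
P(E) = 1/2·4/15 + 1/2·12/55 = 8/33.
By Bayes' rule, P(Urn II | E) = 6/55 / 8/33 = 9/20 ≈ 0.4500.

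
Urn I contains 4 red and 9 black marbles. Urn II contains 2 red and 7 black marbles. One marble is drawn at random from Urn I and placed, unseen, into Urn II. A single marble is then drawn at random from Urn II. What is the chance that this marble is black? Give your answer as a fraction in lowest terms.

10/13

Condition on how many of the transferred marbles are black (from Urn I: 9 black of 13; then Urn II has 10 total).
  0 black: C(9,0)C(4,1)/C(13,1) = 4/13; then P = 7/10
  1 black: C(9,1)C(4,0)/C(13,1) = 9/13; then P = 8/10
P(black from Urn II) = 10/13 ≈ 0.7692.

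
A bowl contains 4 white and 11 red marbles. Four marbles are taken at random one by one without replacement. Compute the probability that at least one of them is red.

1364/1365

Use the complement: P(at least one red) = 1 − P(no red).
P(none) = C(4,4)/C(15,4) = 1/1365.
So P = 1 − 1/1365 = 1364/1365 ≈ 0.9993.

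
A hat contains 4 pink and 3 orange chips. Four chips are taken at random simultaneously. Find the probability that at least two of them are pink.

31/35

Sum the hypergeometric tail for j = 2,…,4 pink chips.
Favorable = C(4,2)·C(3,2) + C(4,3)·C(3,1) + C(4,4)·C(3,0) = 31; total = C(7,4) = 35.
P = 31/35 = 31/35 ≈ 0.8857.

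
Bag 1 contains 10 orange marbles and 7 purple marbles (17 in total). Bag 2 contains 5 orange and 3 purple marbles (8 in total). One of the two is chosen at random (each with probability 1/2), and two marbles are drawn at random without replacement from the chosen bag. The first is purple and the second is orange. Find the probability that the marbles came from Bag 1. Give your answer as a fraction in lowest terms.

49/100

P(E | Bag 1) = 35/136; P(E | Bag 2) = 15/56.
P(E) = 1/2·35/136 + 1/2·15/56 = 125/476.
By Bayes' rule, P(Bag 1 | E) = 35/272 / 125/476 = 49/100 ≈ 0.4900.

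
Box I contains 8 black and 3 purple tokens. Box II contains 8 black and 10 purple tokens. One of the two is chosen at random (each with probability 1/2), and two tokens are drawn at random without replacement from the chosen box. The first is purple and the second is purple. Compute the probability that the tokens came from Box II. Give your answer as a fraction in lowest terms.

P(E | Box I) = 3/55; P(E | Box II) = 5/17.
P(E) = 1/2·3/55 + 1/2·5/17 = 163/935.
By Bayes' rule, P(Box II | E) = 5/34 / 163/935 = 275/326 ≈ 0.8436.

275/326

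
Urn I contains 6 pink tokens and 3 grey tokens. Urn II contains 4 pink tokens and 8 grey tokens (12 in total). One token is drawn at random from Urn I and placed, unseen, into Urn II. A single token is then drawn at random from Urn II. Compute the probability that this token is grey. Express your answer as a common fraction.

Condition on how many of the transferred tokens are grey (from Urn I: 3 grey of 9; then Urn II has 13 total).
  0 grey: C(3,0)C(6,1)/C(9,1) = 2/3; then P = 8/13
  1 grey: C(3,1)C(6,0)/C(9,1) = 1/3; then P = 9/13
P(grey from Urn II) = 25/39 ≈ 0.6410.

25/39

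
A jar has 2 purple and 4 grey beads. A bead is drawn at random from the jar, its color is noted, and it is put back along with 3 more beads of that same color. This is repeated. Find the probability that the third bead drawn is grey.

2/3

Sum over the four possibilities for the first two draws (grey/not-grey each), tracking how the grey count and total change by +3 per draw.
P(third is grey) = 2/3 ≈ 0.6667. (In a Pólya urn every draw has the same marginal probability 4/6.)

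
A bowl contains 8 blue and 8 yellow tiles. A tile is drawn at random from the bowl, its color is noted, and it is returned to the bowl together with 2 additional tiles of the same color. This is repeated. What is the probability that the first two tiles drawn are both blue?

5/18

After a blue draw the bowl holds 10 blue out of 18.
P = (8/16)·(10/18) = 5/18 ≈ 0.2778.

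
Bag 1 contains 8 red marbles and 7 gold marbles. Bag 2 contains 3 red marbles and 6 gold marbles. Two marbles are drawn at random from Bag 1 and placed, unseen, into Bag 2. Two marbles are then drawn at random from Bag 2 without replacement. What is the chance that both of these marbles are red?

97/825

Condition on how many of the transferred marbles are red (from Bag 1: 8 red of 15; then Bag 2 has 11 total).
  0 red: C(8,0)C(7,2)/C(15,2) = 1/5; then P = C(3,2)/C(11,2) = 3/55
  1 red: C(8,1)C(7,1)/C(15,2) = 8/15; then P = C(4,2)/C(11,2) = 6/55
  2 red: C(8,2)C(7,0)/C(15,2) = 4/15; then P = C(5,2)/C(11,2) = 2/11
P(both red) = 97/825 ≈ 0.1176.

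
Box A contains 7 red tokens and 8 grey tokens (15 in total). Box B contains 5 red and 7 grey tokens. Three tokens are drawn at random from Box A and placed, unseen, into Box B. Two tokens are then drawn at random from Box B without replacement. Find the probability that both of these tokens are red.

88/525

Condition on how many of the transferred tokens are red (from Box A: 7 red of 15; then Box B has 15 total).
  0 red: C(7,0)C(8,3)/C(15,3) = 8/65; then P = C(5,2)/C(15,2) = 2/21
  1 red: C(7,1)C(8,2)/C(15,3) = 28/65; then P = C(6,2)/C(15,2) = 1/7
  2 red: C(7,2)C(8,1)/C(15,3) = 24/65; then P = C(7,2)/C(15,2) = 1/5
  3 red: C(7,3)C(8,0)/C(15,3) = 1/13; then P = C(8,2)/C(15,2) = 4/15
P(both red) = 88/525 ≈ 0.1676.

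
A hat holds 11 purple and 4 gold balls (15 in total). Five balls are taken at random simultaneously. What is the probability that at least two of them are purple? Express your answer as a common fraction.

Sum the hypergeometric tail for j = 2,…,5 purple balls.
Favorable = C(11,2)·C(4,3) + C(11,3)·C(4,2) + C(11,4)·C(4,1) + C(11,5)·C(4,0) = 2992; total = C(15,5) = 3003.
P = 2992/3003 = 272/273 ≈ 0.9963.

272/273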